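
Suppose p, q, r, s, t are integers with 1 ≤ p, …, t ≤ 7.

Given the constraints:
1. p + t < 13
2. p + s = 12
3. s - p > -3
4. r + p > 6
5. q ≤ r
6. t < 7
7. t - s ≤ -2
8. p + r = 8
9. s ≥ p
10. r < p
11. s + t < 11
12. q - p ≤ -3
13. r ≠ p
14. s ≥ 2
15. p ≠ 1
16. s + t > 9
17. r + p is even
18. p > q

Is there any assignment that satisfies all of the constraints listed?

Setting (p, q, r, s, t) = (6, 1, 2, 6, 4) satisfies everything: constraint 1: p + t = 10; constraint 2: p + s = 12; constraint 3: s - p = 0, and the others follow.

Satisfiable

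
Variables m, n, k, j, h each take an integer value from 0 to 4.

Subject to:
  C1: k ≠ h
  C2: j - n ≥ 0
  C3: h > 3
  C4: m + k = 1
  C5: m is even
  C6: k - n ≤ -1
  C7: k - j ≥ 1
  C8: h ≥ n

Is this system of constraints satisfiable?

Constraints 2, 6, and 7 give n − k ≥ 1, k − j ≥ 1, j − n ≥ 0.
Adding all 3 inequalities: the left sides telescope to 0, and the right sides sum to 1 + 1 + 0 = 2. So 0 ≥ 2, which is false.

Unsatisfiable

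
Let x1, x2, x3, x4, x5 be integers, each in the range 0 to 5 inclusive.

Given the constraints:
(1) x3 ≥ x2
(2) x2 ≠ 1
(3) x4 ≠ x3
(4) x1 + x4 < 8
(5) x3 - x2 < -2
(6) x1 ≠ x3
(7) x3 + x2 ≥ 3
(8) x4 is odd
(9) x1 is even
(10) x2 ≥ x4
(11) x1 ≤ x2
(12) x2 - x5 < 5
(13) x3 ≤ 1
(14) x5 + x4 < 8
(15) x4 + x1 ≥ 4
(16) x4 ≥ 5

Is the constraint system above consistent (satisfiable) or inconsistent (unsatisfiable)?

Unsatisfiable

From constraints 10 and 16: x2 ≥ x4 and x4 ≥ 5, so x2 ≥ 5. From constraints 1 and 13: x2 ≤ x3 and x3 ≤ 1, so x2 ≤ 1. But 1 < 5, so no value of x2 works.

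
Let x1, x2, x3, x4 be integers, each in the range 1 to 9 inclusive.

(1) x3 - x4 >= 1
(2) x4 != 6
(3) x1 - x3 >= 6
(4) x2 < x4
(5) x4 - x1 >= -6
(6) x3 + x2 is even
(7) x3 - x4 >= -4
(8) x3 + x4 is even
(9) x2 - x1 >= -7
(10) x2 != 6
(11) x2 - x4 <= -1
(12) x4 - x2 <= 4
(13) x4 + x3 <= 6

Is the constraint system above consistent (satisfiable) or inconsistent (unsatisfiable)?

Unsatisfiable

Constraints 1, 3, 9, and 11 give x4 − x2 ≥ 1, x2 − x1 ≥ -7, x1 − x3 ≥ 6, x3 − x4 ≥ 1.
Adding all 4 inequalities: the left sides telescope to 0, and the right sides sum to 1 + (-7) + 6 + 1 = 1. So 0 ≥ 1, which is false.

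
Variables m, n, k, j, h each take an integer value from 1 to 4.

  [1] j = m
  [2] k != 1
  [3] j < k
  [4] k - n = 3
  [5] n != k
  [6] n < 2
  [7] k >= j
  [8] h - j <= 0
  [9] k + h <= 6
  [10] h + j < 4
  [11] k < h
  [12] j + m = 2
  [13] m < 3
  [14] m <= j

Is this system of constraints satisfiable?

Unsatisfiable

Constraints 3, 8, and 11 give k < h, h ≤ j, j < k. Chaining: k < h ≤ j < k, which forces k < k — impossible.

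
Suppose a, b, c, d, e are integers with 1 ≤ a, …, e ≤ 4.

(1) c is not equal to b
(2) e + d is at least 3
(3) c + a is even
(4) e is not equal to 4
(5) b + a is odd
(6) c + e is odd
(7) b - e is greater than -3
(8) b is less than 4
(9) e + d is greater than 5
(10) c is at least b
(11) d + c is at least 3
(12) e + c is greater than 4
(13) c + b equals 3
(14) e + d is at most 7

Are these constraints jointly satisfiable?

Satisfiable

Take a = 4, b = 1, c = 2, d = 3, e = 3. Then constraint 2: e + d = 6; constraint 7: b - e = -2; constraint 9: e + d = 6, and every other listed constraint is also met.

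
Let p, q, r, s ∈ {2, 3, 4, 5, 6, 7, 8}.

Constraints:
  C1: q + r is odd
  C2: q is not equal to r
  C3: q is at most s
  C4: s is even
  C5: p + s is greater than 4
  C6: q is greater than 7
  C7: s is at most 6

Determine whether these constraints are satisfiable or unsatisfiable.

Unsatisfiable

From constraint 6: q ≥ 8. From constraints 3 and 7: q ≤ s and s ≤ 6, so q ≤ 6. But 6 < 8, so no value of q works.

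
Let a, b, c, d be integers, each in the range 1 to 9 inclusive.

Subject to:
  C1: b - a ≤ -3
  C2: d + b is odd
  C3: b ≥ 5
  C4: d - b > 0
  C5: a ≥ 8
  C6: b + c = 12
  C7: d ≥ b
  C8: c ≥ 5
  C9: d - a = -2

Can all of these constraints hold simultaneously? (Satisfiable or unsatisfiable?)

Satisfiable

Take a = 9, b = 6, c = 6, d = 7. Then constraint 1: b - a = -3; constraint 4: d - b = 1; constraint 6: b + c = 12, and every other listed constraint is also met.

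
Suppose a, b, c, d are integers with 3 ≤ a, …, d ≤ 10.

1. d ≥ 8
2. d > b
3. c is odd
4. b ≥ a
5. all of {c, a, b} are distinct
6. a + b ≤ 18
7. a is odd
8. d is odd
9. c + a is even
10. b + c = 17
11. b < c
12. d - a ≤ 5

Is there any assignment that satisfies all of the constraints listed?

Try a = 7, b = 8, c = 9, d = 9.
Check constraint 6: a + b = 15; constraint 10: b + c = 17. The remaining constraints are straightforward to verify.

Satisfiable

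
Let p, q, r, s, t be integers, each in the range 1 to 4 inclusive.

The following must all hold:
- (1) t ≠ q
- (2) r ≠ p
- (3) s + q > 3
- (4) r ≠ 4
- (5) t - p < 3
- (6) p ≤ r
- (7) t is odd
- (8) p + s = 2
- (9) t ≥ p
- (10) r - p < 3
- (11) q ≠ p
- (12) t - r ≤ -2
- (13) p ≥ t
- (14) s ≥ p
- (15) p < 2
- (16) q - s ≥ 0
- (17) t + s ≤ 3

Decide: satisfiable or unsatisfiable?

Satisfiable

Take p = 1, q = 4, r = 3, s = 1, t = 1. Then constraint 3: s + q = 5; constraint 5: t - p = 0, and every other listed constraint is also met.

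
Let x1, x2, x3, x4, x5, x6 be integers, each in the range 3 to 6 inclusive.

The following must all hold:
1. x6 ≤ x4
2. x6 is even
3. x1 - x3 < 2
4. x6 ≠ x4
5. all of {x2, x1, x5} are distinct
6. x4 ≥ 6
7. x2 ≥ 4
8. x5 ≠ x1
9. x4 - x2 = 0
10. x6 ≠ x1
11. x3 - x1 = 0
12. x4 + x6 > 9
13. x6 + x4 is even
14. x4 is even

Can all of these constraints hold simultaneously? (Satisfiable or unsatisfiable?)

The assignment x1 = 3, x2 = 6, x3 = 3, x4 = 6, x5 = 4, x6 = 4 works:
  constraint 3 holds since x1 - x3 = 0.
  constraint 9 holds since x4 - x2 = 0.
  constraint 11 holds since x3 - x1 = 0.
The rest check out directly.

Satisfiable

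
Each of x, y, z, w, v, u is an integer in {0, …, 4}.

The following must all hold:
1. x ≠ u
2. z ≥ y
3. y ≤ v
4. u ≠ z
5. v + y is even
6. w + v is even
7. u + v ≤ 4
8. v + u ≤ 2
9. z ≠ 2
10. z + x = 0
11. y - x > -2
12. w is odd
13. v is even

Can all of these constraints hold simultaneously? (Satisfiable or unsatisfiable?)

Unsatisfiable

Constraint 12 makes w odd and constraint 13 makes v even, so w + v must be odd. Constraint 6 says w + v is even — contradiction.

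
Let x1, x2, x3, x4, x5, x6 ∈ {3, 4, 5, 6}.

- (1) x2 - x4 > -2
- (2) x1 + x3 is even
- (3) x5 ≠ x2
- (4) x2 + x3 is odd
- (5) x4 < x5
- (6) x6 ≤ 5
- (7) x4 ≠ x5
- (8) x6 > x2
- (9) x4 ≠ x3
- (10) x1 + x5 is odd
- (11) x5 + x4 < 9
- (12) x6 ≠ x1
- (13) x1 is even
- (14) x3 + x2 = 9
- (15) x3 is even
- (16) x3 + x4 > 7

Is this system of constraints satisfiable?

Try x1 = 6, x2 = 3, x3 = 6, x4 = 3, x5 = 5, x6 = 5.
Check constraint 1: x2 - x4 = 0; constraint 11: x5 + x4 = 8; constraint 14: x3 + x2 = 9. The remaining constraints are straightforward to verify.

Satisfiable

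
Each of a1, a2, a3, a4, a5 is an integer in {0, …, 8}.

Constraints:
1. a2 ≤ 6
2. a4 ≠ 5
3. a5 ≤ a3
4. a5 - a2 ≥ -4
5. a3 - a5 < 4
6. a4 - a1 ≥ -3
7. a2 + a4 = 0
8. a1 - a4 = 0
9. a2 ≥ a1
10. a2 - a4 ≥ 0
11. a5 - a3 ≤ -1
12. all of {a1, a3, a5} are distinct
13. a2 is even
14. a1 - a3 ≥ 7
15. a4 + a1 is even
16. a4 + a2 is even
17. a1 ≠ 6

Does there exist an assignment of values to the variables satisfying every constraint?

Constraints 4, 6, 10, 11, and 14 give a5 − a2 ≥ -4, a2 − a4 ≥ 0, a4 − a1 ≥ -3, a1 − a3 ≥ 7, a3 − a5 ≥ 1.
Adding all 5 inequalities: the left sides telescope to 0, and the right sides sum to (-4) + 0 + (-3) + 7 + 1 = 1. So 0 ≥ 1, which is false.

Unsatisfiable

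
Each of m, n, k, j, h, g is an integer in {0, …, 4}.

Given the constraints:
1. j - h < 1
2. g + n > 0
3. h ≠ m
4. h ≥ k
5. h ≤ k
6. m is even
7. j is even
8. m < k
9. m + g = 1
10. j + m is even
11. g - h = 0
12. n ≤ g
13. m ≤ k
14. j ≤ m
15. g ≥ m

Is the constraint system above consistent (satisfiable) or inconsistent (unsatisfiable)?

Satisfiable

One satisfying assignment is m = 0, n = 0, k = 1, j = 0, h = 1, g = 1.
For the less obvious constraints — constraint 1: j - h = -1; constraint 2: g + n = 1; constraint 9: m + g = 1 — and the others hold by inspection.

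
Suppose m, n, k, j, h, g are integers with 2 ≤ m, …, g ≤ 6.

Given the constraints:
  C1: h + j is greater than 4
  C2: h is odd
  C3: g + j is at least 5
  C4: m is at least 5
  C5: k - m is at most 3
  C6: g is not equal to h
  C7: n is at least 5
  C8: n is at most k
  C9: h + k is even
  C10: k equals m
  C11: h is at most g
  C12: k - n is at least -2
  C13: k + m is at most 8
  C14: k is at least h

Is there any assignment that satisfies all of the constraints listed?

From constraints 7 and 8: k ≥ n ≥ 5. From constraint 4: m ≥ 5. Hence k + m ≥ 10. But constraint 13 requires k + m ≤ 8, and 8 < 10. Contradiction.

Unsatisfiable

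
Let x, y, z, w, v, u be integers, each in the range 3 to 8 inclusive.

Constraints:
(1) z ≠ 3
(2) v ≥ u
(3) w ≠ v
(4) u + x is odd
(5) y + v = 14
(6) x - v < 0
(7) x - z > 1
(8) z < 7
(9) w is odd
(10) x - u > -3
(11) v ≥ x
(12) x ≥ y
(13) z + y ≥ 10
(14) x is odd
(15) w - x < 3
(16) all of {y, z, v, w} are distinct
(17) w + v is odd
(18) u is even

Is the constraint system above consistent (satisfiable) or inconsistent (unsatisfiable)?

Try x = 7, y = 6, z = 5, w = 7, v = 8, u = 8.
Check constraint 5: y + v = 14; constraint 6: x - v = -1. The remaining constraints are straightforward to verify.

Satisfiable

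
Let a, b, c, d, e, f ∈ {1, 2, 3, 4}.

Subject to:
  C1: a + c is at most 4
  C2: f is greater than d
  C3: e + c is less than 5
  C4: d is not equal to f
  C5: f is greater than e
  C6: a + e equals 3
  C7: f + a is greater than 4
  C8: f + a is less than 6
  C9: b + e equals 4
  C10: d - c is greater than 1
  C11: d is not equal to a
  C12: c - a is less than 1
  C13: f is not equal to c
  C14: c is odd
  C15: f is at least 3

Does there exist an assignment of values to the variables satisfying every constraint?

Take a = 1, b = 2, c = 1, d = 3, e = 2, f = 4. Then constraint 1: a + c = 2; constraint 3: e + c = 3, and every other listed constraint is also met.

Satisfiable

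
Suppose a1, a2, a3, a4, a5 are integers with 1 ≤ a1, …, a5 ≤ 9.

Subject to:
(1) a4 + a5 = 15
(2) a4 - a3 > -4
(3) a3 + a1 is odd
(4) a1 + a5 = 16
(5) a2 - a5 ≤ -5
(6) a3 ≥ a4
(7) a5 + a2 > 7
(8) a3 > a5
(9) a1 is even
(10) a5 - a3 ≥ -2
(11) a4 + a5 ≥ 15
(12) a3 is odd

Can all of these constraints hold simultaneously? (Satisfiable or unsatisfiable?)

Try a1 = 8, a2 = 1, a3 = 9, a4 = 7, a5 = 8.
Check constraint 1: a4 + a5 = 15; constraint 2: a4 - a3 = -2. The remaining constraints are straightforward to verify.

Satisfiable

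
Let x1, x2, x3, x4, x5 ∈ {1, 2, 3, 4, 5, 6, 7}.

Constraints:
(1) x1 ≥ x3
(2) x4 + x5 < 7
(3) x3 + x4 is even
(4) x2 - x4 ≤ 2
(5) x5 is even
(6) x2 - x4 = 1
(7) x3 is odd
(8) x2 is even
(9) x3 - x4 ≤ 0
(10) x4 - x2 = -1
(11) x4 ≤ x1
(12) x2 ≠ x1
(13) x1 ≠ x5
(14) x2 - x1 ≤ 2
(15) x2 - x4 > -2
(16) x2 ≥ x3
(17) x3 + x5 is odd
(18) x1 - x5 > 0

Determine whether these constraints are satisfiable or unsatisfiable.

Satisfiable

Try x1 = 3, x2 = 4, x3 = 3, x4 = 3, x5 = 2.
Check constraint 2: x4 + x5 = 5; constraint 4: x2 - x4 = 1; constraint 6: x2 - x4 = 1. The remaining constraints are straightforward to verify.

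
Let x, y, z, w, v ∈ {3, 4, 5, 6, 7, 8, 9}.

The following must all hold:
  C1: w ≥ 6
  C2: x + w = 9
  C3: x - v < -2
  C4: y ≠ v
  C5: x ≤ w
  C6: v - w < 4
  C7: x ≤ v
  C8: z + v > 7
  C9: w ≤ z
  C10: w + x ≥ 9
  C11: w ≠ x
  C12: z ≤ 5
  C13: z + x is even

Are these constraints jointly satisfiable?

From constraint 1: w ≥ 6. From constraints 9 and 12: w ≤ z and z ≤ 5, so w ≤ 5. But 5 < 6, so no value of w works.

Unsatisfiable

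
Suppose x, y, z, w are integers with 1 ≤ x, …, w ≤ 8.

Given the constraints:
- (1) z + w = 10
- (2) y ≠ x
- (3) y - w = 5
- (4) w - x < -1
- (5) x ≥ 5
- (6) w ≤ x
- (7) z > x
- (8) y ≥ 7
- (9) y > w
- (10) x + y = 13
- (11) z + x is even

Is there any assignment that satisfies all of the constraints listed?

Satisfiable

Setting (x, y, z, w) = (5, 8, 7, 3) satisfies everything: constraint 1: z + w = 10; constraint 3: y - w = 5, and the others follow.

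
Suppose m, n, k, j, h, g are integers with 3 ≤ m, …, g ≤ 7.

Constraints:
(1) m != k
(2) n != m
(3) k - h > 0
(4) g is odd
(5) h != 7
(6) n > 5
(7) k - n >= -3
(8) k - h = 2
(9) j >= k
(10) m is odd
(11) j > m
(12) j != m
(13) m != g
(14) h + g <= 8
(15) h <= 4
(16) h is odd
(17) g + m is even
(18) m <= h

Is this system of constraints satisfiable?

Satisfiable

One satisfying assignment is m = 3, n = 6, k = 5, j = 5, h = 3, g = 5.
For the less obvious constraints — constraint 3: k - h = 2; constraint 7: k - n = -1; constraint 8: k - h = 2 — and the others hold by inspection.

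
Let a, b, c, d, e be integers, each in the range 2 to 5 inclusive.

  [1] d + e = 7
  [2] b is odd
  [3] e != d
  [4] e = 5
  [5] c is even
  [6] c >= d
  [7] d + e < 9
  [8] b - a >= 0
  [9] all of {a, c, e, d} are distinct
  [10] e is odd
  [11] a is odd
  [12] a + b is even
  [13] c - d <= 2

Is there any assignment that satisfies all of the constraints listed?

Take a = 3, b = 3, c = 4, d = 2, e = 5. Then constraint 1: d + e = 7; constraint 7: d + e = 7, and every other listed constraint is also met.

Satisfiable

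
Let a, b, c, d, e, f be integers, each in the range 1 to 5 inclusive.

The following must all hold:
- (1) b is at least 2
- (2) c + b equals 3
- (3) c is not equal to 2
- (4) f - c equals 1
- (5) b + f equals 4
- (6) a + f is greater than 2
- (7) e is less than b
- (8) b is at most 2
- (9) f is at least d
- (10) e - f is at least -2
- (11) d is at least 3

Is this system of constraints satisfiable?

From constraint 1: b ≥ 2. From constraints 9 and 11: f ≥ d ≥ 3. Hence b + f ≥ 5. But constraint 5 requires b + f = 4, and 4 < 5. Contradiction.

Unsatisfiable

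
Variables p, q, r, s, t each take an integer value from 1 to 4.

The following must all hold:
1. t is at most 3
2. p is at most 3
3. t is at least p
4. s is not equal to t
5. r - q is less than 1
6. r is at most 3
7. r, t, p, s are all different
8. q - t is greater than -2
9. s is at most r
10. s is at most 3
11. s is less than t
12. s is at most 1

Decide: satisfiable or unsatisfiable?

Unsatisfiable

Constraints 1, 2, 6, and 10 confine each of r, t, p, s to the 3 values {1, …, 3} (the domain already gives each ≥ 1).
Constraint 7 requires all 4 of them to be distinct, but only 3 values are available — impossible by the pigeonhole principle.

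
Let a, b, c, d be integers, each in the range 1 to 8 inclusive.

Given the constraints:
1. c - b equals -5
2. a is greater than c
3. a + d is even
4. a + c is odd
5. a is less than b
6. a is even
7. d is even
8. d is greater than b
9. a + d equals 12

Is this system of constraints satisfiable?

Satisfiable

Setting (a, b, c, d) = (4, 6, 1, 8) satisfies everything: constraint 1: c - b = -5; constraint 9: a + d = 12, and the others follow.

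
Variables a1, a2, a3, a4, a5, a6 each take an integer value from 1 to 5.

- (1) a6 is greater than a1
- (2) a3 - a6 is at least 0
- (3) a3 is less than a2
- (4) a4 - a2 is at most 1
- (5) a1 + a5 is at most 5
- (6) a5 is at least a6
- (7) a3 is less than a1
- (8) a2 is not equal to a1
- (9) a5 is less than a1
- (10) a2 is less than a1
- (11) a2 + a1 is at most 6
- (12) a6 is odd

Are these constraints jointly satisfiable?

Unsatisfiable

Constraints 1, 2, 3, and 10 give a6 ≤ a3, a3 < a2, a2 < a1, a1 < a6. Chaining: a6 ≤ a3 < a2 < a1 < a6, which forces a6 < a6 — impossible.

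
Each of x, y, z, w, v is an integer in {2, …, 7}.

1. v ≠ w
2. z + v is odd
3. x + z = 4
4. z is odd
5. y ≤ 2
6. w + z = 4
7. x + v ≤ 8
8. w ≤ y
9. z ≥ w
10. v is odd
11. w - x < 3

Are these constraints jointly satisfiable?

Constraint 4 makes z odd and constraint 10 makes v odd, so z + v must be even. Constraint 2 says z + v is odd — contradiction.

Unsatisfiable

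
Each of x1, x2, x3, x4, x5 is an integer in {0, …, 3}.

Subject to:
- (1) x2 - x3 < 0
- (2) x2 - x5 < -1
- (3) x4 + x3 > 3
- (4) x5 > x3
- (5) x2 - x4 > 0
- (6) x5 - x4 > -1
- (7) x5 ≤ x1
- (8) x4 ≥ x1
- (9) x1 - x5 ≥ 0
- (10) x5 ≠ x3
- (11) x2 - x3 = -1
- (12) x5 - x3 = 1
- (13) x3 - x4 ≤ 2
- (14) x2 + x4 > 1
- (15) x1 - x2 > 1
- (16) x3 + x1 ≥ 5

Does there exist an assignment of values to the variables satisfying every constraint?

Constraints 1, 4, 5, 7, and 8 give x5 ≤ x1, x1 ≤ x4, x4 < x2, x2 < x3, x3 < x5. Chaining: x5 ≤ x1 ≤ x4 < x2 < x3 < x5, which forces x5 < x5 — impossible.

Unsatisfiable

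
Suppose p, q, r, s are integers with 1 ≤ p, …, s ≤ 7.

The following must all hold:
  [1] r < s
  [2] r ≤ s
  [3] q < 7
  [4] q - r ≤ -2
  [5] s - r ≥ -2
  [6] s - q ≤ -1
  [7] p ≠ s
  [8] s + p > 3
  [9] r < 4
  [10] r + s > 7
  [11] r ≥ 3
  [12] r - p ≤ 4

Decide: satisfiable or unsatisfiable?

Constraints 4, 5, and 6 give q − s ≥ 1, s − r ≥ -2, r − q ≥ 2.
Adding all 3 inequalities: the left sides telescope to 0, and the right sides sum to 1 + (-2) + 2 = 1. So 0 ≥ 1, which is false.

Unsatisfiable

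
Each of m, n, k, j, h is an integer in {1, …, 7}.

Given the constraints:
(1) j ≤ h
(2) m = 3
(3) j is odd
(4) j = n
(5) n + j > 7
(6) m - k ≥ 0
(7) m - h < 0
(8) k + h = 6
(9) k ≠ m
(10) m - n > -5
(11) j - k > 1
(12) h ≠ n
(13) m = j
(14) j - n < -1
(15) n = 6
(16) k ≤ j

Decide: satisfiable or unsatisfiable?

Unsatisfiable

Constraint 2 fixes m = 3 and constraint 15 fixes n = 6. Constraints 4 and 13 give m = j = n, so m = n. But 3 ≠ 6 — contradiction.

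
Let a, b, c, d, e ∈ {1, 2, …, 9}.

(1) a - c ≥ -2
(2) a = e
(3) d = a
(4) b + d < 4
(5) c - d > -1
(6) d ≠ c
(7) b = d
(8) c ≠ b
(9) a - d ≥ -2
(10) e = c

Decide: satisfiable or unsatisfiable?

From constraints 2, 3, and 10, d = a = e = c, so d = c. But constraint 6 says d ≠ c. Contradiction.

Unsatisfiable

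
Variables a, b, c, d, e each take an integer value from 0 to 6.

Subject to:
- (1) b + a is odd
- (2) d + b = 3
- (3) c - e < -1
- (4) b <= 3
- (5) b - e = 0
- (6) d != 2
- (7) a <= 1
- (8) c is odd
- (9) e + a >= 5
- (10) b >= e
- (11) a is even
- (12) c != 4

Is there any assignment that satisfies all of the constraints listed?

Unsatisfiable

From constraints 4 and 10: e ≤ b ≤ 3. From constraint 7: a ≤ 1. Hence e + a ≤ 4. But constraint 9 requires e + a ≥ 5, and 5 > 4. Contradiction.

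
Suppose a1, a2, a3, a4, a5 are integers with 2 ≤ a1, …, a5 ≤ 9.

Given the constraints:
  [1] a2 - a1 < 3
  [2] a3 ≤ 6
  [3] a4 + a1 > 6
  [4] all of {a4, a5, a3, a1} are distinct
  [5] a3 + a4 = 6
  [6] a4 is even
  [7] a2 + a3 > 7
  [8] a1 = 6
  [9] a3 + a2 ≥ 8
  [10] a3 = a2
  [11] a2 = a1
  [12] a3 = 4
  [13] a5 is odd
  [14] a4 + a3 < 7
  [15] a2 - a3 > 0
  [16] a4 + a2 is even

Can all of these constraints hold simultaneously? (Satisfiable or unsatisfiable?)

Constraint 12 fixes a3 = 4 and constraint 8 fixes a1 = 6. Constraints 10 and 11 give a3 = a2 = a1, so a3 = a1. But 4 ≠ 6 — contradiction.

Unsatisfiable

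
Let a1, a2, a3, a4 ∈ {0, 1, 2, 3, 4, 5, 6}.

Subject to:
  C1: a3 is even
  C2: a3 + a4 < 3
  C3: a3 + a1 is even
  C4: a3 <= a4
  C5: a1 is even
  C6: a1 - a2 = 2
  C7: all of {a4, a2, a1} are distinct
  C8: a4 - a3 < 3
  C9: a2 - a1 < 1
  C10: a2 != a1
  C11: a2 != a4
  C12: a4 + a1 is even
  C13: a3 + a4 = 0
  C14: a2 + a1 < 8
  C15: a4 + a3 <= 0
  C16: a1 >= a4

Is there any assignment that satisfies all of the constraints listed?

Satisfiable

The assignment a1 = 4, a2 = 2, a3 = 0, a4 = 0 works:
  constraint 2 holds since a3 + a4 = 0.
  constraint 6 holds since a1 - a2 = 2.
The rest check out directly.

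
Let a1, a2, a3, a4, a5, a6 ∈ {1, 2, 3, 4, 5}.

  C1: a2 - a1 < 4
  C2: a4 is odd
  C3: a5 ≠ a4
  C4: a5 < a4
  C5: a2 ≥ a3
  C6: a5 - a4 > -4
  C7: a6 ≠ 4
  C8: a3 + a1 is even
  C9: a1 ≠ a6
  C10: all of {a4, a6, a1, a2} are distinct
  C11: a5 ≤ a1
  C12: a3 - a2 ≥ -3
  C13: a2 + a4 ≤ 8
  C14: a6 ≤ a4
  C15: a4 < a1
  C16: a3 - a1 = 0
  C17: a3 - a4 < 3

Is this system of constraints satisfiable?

The assignment a1 = 4, a2 = 5, a3 = 4, a4 = 3, a5 = 1, a6 = 2 works:
  constraint 1 holds since a2 - a1 = 1.
  constraint 6 holds since a5 - a4 = -2.
  constraint 12 holds since a3 - a2 = -1.
The rest check out directly.

Satisfiable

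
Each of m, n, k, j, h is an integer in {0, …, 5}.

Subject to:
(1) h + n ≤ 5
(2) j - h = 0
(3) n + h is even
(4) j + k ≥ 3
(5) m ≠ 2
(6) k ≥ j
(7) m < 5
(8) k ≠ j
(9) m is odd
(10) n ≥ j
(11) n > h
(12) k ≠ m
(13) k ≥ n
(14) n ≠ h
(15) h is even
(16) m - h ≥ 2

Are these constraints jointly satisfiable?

Satisfiable

Take m = 3, n = 4, k = 4, j = 0, h = 0. Then constraint 1: h + n = 4; constraint 2: j - h = 0, and every other listed constraint is also met.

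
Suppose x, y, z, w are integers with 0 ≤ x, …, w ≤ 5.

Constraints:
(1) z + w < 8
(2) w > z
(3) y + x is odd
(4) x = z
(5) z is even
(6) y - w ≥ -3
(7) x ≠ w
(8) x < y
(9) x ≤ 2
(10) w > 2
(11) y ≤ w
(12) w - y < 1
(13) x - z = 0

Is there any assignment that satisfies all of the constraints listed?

Satisfiable

The assignment x = 0, y = 5, z = 0, w = 5 works:
  constraint 1 holds since z + w = 5.
  constraint 6 holds since y - w = 0.
  constraint 12 holds since w - y = 0.
The rest check out directly.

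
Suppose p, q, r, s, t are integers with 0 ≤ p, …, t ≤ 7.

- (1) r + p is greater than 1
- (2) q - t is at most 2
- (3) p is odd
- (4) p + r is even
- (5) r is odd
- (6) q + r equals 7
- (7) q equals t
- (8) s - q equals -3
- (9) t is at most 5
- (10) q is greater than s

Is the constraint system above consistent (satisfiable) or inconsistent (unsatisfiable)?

Satisfiable

Try p = 1, q = 4, r = 3, s = 1, t = 4.
Check constraint 1: r + p = 4; constraint 2: q - t = 0. The remaining constraints are straightforward to verify.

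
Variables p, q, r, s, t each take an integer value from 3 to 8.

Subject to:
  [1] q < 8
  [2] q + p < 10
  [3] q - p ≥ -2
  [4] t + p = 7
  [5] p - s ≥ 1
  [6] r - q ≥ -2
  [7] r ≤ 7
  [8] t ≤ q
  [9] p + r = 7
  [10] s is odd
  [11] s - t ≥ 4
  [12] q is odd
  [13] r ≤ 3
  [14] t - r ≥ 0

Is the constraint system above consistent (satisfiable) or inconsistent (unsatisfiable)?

Unsatisfiable

Constraints 3, 5, 6, 11, and 14 give s − t ≥ 4, t − r ≥ 0, r − q ≥ -2, q − p ≥ -2, p − s ≥ 1.
Adding all 5 inequalities: the left sides telescope to 0, and the right sides sum to 4 + 0 + (-2) + (-2) + 1 = 1. So 0 ≥ 1, which is false.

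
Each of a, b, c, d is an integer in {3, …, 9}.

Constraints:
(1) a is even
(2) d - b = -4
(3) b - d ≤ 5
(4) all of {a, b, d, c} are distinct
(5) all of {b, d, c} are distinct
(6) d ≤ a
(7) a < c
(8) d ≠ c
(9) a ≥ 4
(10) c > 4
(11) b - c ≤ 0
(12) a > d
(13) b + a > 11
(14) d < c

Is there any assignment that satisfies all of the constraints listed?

Satisfiable

Setting (a, b, c, d) = (6, 7, 8, 3) satisfies everything: constraint 2: d - b = -4; constraint 3: b - d = 4, and the others follow.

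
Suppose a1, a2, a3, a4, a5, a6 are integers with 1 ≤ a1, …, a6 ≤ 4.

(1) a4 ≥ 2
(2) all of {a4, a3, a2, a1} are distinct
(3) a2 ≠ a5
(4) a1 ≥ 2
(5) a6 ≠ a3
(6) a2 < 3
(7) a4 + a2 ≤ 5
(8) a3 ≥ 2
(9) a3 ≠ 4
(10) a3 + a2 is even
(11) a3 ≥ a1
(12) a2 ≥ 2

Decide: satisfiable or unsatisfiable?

Constraints 1, 4, 8, and 12 confine each of a4, a3, a2, a1 to the 3 values {2, …, 4} (the domain already gives each ≤ 4).
Constraint 2 requires all 4 of them to be distinct, but only 3 values are available — impossible by the pigeonhole principle.

Unsatisfiable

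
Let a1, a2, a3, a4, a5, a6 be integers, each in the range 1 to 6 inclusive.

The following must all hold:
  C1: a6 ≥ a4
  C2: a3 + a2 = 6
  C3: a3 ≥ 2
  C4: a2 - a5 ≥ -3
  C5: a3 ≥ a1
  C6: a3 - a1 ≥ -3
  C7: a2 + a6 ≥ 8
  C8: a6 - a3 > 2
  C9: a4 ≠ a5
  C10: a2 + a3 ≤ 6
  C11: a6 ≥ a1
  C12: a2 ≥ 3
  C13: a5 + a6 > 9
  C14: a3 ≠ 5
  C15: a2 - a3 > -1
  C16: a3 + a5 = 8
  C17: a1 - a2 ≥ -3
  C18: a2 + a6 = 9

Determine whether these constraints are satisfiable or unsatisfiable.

The assignment a1 = 3, a2 = 3, a3 = 3, a4 = 4, a5 = 5, a6 = 6 works:
  constraint 2 holds since a3 + a2 = 6.
  constraint 4 holds since a2 - a5 = -2.
The rest check out directly.

Satisfiable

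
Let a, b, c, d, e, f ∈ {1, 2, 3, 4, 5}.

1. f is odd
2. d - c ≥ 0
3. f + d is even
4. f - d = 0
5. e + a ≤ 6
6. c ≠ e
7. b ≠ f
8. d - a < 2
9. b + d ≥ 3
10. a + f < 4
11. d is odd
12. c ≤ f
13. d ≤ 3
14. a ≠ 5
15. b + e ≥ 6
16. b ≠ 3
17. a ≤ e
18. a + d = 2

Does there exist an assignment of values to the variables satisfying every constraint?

Satisfiable

Try a = 1, b = 2, c = 1, d = 1, e = 5, f = 1.
Check constraint 2: d - c = 0; constraint 4: f - d = 0; constraint 5: e + a = 6. The remaining constraints are straightforward to verify.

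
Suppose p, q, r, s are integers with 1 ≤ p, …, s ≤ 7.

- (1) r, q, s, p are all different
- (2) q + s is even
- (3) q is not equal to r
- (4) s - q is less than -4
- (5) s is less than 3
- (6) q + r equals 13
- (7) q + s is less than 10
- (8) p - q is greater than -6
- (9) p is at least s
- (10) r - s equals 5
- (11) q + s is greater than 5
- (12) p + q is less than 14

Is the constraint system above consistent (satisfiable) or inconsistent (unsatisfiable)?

Satisfiable

One satisfying assignment is p = 4, q = 7, r = 6, s = 1.
For the less obvious constraints — constraint 4: s - q = -6; constraint 6: q + r = 13 — and the others hold by inspection.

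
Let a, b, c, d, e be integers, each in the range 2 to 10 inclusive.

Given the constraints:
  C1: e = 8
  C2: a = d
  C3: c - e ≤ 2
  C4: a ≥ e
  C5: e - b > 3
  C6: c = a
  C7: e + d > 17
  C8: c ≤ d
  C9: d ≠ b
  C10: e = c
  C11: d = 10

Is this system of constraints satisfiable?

Unsatisfiable

Constraint 1 fixes e = 8 and constraint 11 fixes d = 10. Constraints 2, 6, and 10 give e = c = a = d, so e = d. But 8 ≠ 10 — contradiction.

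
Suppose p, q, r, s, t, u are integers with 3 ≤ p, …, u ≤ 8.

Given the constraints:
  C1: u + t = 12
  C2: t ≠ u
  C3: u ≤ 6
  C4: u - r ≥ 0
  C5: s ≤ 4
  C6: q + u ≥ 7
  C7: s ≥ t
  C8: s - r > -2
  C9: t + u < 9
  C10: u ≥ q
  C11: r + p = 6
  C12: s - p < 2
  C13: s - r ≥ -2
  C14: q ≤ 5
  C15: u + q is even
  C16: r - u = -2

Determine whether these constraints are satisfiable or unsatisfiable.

From constraint 3: u ≤ 6. From constraints 5 and 7: t ≤ s ≤ 4. Hence u + t ≤ 10. But constraint 1 requires u + t = 12, and 12 > 10. Contradiction.

Unsatisfiable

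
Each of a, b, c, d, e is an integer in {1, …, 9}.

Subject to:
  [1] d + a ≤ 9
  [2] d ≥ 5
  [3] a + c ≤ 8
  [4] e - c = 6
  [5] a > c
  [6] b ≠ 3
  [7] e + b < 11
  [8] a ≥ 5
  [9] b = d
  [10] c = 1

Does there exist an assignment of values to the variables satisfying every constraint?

Unsatisfiable

From constraint 2: d ≥ 5. From constraint 8: a ≥ 5. Hence d + a ≥ 10. But constraint 1 requires d + a ≤ 9, and 9 < 10. Contradiction.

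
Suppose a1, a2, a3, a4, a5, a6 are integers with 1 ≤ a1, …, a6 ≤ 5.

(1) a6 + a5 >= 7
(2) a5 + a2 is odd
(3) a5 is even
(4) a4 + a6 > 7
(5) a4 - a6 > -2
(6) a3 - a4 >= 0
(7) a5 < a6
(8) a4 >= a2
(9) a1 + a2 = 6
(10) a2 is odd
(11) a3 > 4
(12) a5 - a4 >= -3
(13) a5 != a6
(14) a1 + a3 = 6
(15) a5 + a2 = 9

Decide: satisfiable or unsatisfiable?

Satisfiable

Take a1 = 1, a2 = 5, a3 = 5, a4 = 5, a5 = 4, a6 = 5. Then constraint 1: a6 + a5 = 9; constraint 4: a4 + a6 = 10; constraint 5: a4 - a6 = 0, and every other listed constraint is also met.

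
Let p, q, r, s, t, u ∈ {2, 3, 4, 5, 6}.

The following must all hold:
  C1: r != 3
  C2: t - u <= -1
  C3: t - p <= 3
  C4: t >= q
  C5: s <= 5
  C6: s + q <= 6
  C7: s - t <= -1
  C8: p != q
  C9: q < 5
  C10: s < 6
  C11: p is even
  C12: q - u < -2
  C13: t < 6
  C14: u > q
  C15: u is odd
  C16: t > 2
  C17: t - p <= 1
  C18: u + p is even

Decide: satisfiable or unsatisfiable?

Unsatisfiable

Constraint 15 makes u odd and constraint 11 makes p even, so u + p must be odd. Constraint 18 says u + p is even — contradiction.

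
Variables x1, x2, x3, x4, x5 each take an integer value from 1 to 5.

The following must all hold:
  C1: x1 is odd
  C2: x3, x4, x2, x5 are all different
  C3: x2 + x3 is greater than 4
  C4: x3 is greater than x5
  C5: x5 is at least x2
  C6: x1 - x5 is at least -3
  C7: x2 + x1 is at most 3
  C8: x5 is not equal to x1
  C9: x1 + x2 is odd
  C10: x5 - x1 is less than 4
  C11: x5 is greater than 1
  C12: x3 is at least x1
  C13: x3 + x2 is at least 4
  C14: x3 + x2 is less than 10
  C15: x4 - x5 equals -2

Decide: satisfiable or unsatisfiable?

Satisfiable

Take x1 = 1, x2 = 2, x3 = 5, x4 = 1, x5 = 3. Then constraint 3: x2 + x3 = 7; constraint 6: x1 - x5 = -2, and every other listed constraint is also met.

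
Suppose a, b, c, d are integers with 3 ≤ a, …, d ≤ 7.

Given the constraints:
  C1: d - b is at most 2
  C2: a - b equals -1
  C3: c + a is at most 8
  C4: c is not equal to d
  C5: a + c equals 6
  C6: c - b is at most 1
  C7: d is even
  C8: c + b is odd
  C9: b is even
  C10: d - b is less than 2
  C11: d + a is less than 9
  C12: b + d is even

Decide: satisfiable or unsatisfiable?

Try a = 3, b = 4, c = 3, d = 4.
Check constraint 1: d - b = 0; constraint 2: a - b = -1. The remaining constraints are straightforward to verify.

Satisfiable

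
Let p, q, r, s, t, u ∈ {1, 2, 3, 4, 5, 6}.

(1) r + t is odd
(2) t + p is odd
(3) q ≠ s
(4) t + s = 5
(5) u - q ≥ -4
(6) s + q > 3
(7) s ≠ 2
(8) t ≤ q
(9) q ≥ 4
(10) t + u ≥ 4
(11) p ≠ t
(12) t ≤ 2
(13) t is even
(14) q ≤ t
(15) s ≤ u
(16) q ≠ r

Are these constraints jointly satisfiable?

Unsatisfiable

From constraint 9: q ≥ 4. From constraints 12 and 14: q ≤ t and t ≤ 2, so q ≤ 2. But 2 < 4, so no value of q works.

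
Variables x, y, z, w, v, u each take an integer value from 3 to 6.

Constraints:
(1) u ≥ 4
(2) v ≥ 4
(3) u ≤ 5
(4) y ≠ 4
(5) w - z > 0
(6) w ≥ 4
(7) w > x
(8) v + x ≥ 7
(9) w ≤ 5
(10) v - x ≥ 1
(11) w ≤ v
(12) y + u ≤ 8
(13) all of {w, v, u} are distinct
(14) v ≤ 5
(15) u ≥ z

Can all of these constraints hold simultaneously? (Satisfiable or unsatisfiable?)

Constraints 1, 2, 3, 6, 9, and 14 confine each of w, v, u to the 2 values {4, 5}.
Constraint 13 requires all 3 of them to be distinct, but only 2 values are available — impossible by the pigeonhole principle.

Unsatisfiable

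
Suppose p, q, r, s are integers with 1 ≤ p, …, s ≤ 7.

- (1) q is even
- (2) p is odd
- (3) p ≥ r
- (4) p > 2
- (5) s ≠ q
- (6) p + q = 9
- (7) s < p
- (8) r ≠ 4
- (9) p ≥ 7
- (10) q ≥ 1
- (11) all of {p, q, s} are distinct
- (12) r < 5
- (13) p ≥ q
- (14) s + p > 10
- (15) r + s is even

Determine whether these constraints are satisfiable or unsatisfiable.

Satisfiable

The assignment p = 7, q = 2, r = 2, s = 6 works:
  constraint 6 holds since p + q = 9.
  constraint 11 holds since values 7, 2, 6 are distinct.
  constraint 14 holds since s + p = 13.
The rest check out directly.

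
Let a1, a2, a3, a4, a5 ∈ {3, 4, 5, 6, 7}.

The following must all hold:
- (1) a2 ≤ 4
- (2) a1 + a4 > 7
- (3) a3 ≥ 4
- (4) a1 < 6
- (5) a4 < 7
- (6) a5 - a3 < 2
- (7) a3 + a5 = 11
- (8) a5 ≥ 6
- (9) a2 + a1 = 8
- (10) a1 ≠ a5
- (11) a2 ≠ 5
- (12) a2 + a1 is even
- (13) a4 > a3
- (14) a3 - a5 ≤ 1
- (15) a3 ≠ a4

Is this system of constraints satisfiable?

Satisfiable

Try a1 = 4, a2 = 4, a3 = 5, a4 = 6, a5 = 6.
Check constraint 2: a1 + a4 = 10; constraint 6: a5 - a3 = 1. The remaining constraints are straightforward to verify.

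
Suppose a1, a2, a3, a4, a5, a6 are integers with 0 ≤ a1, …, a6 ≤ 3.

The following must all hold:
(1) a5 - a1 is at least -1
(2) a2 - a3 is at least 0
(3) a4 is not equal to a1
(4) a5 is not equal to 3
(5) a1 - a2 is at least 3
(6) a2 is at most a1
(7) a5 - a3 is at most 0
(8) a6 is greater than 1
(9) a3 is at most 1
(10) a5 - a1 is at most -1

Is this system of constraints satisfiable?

Unsatisfiable

Constraints 1, 2, 5, and 7 give a2 − a3 ≥ 0, a3 − a5 ≥ 0, a5 − a1 ≥ -1, a1 − a2 ≥ 3.
Adding all 4 inequalities: the left sides telescope to 0, and the right sides sum to 0 + 0 + (-1) + 3 = 2. So 0 ≥ 2, which is false.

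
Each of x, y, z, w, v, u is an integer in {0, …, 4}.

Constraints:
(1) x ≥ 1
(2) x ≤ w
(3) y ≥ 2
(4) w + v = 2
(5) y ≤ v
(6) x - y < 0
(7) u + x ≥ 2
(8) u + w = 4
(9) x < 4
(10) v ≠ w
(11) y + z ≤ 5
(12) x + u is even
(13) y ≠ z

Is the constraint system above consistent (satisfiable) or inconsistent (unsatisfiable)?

Unsatisfiable

From constraints 1 and 2: w ≥ x ≥ 1. From constraints 3 and 5: v ≥ y ≥ 2. Hence w + v ≥ 3. But constraint 4 requires w + v = 2, and 2 < 3. Contradiction.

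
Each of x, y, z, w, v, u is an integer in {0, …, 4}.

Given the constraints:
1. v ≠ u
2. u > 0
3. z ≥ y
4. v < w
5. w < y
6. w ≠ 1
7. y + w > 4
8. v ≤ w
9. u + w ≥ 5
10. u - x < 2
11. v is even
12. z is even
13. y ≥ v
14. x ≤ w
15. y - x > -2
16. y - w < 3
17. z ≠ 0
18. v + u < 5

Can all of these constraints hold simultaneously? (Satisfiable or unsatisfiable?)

Setting (x, y, z, w, v, u) = (3, 4, 4, 3, 0, 2) satisfies everything: constraint 7: y + w = 7; constraint 9: u + w = 5, and the others follow.

Satisfiable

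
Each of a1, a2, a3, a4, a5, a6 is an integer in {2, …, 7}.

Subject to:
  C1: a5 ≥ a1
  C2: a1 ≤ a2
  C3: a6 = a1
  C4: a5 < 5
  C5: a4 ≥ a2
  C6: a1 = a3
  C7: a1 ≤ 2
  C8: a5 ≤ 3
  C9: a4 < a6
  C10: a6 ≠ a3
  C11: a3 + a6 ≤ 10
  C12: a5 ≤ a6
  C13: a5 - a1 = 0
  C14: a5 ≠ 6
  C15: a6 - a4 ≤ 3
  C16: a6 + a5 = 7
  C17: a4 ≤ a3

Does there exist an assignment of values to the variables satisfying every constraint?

Unsatisfiable

From constraints 3 and 6, a6 = a1 = a3, so a6 = a3. But constraint 10 says a6 ≠ a3. Contradiction.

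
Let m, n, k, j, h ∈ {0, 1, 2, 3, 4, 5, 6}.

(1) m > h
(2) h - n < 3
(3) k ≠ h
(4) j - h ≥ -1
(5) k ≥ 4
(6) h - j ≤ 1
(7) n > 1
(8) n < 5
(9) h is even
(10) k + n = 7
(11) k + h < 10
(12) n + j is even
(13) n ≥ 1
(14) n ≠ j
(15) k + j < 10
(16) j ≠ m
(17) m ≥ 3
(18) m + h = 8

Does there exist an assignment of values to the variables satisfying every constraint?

Try m = 6, n = 2, k = 5, j = 4, h = 2.
Check constraint 2: h - n = 0; constraint 4: j - h = 2; constraint 6: h - j = -2. The remaining constraints are straightforward to verify.

Satisfiable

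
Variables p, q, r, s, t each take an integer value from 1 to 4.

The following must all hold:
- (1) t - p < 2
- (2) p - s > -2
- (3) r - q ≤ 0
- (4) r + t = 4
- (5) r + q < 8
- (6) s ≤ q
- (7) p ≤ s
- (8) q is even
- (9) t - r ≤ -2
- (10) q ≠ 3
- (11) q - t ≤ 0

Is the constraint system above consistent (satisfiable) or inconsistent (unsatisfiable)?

Constraints 3, 9, and 11 give t − q ≥ 0, q − r ≥ 0, r − t ≥ 2.
Adding all 3 inequalities: the left sides telescope to 0, and the right sides sum to 0 + 0 + 2 = 2. So 0 ≥ 2, which is false.

Unsatisfiable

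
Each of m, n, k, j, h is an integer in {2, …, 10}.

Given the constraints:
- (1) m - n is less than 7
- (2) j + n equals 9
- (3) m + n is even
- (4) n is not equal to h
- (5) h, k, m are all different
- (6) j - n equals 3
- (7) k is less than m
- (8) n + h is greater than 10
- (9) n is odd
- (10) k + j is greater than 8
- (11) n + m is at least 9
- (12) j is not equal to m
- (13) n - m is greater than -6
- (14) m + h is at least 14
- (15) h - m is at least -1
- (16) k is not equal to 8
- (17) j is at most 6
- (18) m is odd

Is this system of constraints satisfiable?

Take m = 7, n = 3, k = 3, j = 6, h = 9. Then constraint 1: m - n = 4; constraint 2: j + n = 9; constraint 6: j - n = 3, and every other listed constraint is also met.

Satisfiable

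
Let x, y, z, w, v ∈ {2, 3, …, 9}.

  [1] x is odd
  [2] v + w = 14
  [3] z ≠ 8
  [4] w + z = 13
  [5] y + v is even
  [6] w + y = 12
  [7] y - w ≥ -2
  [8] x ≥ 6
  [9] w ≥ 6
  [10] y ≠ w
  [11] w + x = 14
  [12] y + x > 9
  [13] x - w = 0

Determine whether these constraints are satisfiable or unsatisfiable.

Setting (x, y, z, w, v) = (7, 5, 6, 7, 7) satisfies everything: constraint 2: v + w = 14; constraint 4: w + z = 13; constraint 6: w + y = 12, and the others follow.

Satisfiable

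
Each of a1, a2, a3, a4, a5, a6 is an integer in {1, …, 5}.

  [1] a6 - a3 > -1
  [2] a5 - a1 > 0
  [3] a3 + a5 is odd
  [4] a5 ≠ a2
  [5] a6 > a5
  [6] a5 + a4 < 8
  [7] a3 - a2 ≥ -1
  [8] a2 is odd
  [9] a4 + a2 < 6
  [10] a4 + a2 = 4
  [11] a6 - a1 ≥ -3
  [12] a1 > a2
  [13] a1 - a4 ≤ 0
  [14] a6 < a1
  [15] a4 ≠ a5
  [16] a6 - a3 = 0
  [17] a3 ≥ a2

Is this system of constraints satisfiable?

Constraints 2, 5, and 14 give a1 < a5, a5 < a6, a6 < a1. Chaining: a1 < a5 < a6 < a1, which forces a1 < a1 — impossible.

Unsatisfiable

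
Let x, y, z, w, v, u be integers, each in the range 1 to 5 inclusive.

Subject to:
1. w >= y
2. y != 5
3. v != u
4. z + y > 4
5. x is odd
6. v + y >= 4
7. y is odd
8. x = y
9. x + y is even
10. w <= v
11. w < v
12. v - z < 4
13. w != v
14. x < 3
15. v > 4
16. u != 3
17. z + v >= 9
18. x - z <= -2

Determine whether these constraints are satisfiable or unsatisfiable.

The assignment x = 1, y = 1, z = 4, w = 2, v = 5, u = 2 works:
  constraint 4 holds since z + y = 5.
  constraint 6 holds since v + y = 6.
  constraint 12 holds since v - z = 1.
The rest check out directly.

Satisfiable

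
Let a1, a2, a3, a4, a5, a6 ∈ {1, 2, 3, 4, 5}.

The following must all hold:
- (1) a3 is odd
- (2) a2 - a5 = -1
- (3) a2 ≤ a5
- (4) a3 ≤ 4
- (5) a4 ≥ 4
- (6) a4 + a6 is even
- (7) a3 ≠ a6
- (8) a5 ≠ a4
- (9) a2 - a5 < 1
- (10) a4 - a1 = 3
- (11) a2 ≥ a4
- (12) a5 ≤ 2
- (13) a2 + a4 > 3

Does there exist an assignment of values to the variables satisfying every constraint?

From constraints 5 and 11: a2 ≥ a4 and a4 ≥ 4, so a2 ≥ 4. From constraints 3 and 12: a2 ≤ a5 and a5 ≤ 2, so a2 ≤ 2. But 2 < 4, so no value of a2 works.

Unsatisfiable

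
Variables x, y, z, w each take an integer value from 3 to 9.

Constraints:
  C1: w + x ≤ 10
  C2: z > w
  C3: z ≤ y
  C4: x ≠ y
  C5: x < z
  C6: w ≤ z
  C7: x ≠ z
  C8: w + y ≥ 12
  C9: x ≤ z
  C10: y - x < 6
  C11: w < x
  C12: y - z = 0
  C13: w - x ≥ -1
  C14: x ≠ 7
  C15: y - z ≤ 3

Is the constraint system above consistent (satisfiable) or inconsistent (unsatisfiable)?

Setting (x, y, z, w) = (4, 9, 9, 3) satisfies everything: constraint 1: w + x = 7; constraint 8: w + y = 12, and the others follow.

Satisfiable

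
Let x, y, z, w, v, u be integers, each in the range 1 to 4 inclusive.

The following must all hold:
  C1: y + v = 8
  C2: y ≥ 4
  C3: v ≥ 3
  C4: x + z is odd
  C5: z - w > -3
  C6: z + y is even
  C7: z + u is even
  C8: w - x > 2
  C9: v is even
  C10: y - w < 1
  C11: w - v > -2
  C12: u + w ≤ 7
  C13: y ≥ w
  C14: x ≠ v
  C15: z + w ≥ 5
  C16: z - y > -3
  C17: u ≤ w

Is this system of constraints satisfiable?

Satisfiable

Try x = 1, y = 4, z = 4, w = 4, v = 4, u = 2.
Check constraint 1: y + v = 8; constraint 5: z - w = 0. The remaining constraints are straightforward to verify.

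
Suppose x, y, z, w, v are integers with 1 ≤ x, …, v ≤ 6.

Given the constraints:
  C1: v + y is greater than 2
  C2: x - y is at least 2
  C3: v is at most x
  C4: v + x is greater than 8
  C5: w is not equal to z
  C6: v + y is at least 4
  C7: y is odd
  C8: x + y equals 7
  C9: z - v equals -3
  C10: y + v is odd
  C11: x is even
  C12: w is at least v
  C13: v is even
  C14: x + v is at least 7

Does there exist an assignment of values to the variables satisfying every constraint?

The assignment x = 6, y = 1, z = 1, w = 4, v = 4 works:
  constraint 1 holds since v + y = 5.
  constraint 2 holds since x - y = 5.
  constraint 4 holds since v + x = 10.
The rest check out directly.

Satisfiable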